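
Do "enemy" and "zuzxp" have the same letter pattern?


Pattern of "enemy": [0, 1, 0, 2, 3]
Pattern of "zuzxp": [0, 1, 0, 2, 3]
Patterns match
Same pattern = Yes


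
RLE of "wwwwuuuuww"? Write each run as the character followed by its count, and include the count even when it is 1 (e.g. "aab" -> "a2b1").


String: "wwwwuuuuww"
Scanning for consecutive runs:
  'w' x 4
  'u' x 4
  'w' x 2
RLE = "w4u4w2"


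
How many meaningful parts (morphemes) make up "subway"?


Word: "subway"
Morphemes: sub- / way
Each morpheme carries meaning
= 2 morphemes


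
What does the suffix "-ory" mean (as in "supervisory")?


Suffix: -ory
Example: supervisory (supervise + -ory, with a spelling change)
Meaning = relating to / place for


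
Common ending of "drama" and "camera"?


Word 1: "drama"
Word 2: "camera"
Comparing from end:
  Pos -1: 'a' == 'a'
  Pos -2: 'm' != 'r' (stop)
LCS = "a" (length 1)


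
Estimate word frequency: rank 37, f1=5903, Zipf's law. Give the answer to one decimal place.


Zipf's law: f(r) = f(1) / r
f(1) = 5903
f(37) = 5903 / 37
= 159.5 occurrences


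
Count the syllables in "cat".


Word: "cat"
Syllable breakdown: cat
Counting: 1 part
= 1 syllable


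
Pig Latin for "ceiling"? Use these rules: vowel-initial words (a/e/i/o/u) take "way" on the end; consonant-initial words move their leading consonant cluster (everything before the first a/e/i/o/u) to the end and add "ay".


Word: "ceiling"
Starts with consonant(s) → move to end, add 'ay'
Consonant cluster: "c"
Pig Latin = "eilingcay"


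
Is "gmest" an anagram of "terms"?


Word 1: "terms" → sorted: emrst
Word 2: "gmest" → sorted: egmst
Same letters? emrst != egmst
Anagram = No


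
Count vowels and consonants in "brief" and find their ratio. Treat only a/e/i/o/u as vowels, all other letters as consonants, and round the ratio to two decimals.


Word: "brief"
Vowels (a,e,i,o,u): 2
Consonants: 3
Ratio = 2/3
= 0.67


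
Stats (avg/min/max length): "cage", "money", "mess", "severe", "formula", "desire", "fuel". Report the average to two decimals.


Lengths: "cage"=4, "money"=5, "mess"=4, "severe"=6, "formula"=7, "desire"=6, "fuel"=4
Sum = 36, Count = 7
Average = 36/7 = 5.14
= avg=5.14, min=4, max=7


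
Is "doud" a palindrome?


Word: "doud"
Reversed: "duod"
Forward == Backward? doud != duod
Palindrome = No


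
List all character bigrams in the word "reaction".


Word: "reaction" (length 8)
Number of bigrams = 8 - 2 + 1 = 7
  Position 0: "re"
  Position 1: "ea"
  Position 2: "ac"
  Position 3: "ct"
  Position 4: "ti"
  Position 5: "io"
  Position 6: "on"
Bigrams = "re", "ea", "ac", "ct", "ti", "io", "on"


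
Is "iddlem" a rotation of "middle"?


Word: "middle", Candidate: "iddlem"
Method: check if candidate is substring of word+word
"middlemiddle" contains "iddlem"? Yes
Is rotation = Yes


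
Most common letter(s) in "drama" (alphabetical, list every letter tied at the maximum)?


Word: "drama"
Letter counts:
  'a': 2
  'd': 1
  'm': 1
  'r': 1
Maximum count = 2
Most frequent = 'a' (2 times each)


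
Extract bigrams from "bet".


Word: "bet" (length 3)
Number of bigrams = 3 - 2 + 1 = 2
  Position 0: "be"
  Position 1: "et"
Bigrams = "be", "et"


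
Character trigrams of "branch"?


Word: "branch" (length 6)
Number of trigrams = 6 - 3 + 1 = 4
  Position 0: "bra"
  Position 1: "ran"
  Position 2: "anc"
  Position 3: "nch"
Trigrams = "bra", "ran", "anc", "nch"


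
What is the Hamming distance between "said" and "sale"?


Comparing character by character (same length = 4):
  Pos 0: 's' vs 's' =
  Pos 1: 'a' vs 'a' =
  Pos 2: 'i' vs 'l' !=
  Pos 3: 'd' vs 'e' !=
Hamming distance = 2


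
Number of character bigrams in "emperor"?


Word: "emperor" (length 7)
Number of 2-grams = length - 2 + 1 = 7 - 2 + 1
= 6


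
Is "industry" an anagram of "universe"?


Word 1: "universe" → sorted: eeinrsuv
Word 2: "industry" → sorted: dinrstuy
Same letters? eeinrsuv != dinrstuy
Anagram = No


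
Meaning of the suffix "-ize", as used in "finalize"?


Suffix: -ize
As in: finalize -> final + -ize
Meaning = to make


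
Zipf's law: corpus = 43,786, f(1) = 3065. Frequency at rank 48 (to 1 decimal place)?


Zipf's law: f(r) = f(1) / r
f(1) = 3065
f(48) = 3065 / 48
= 63.9 occurrences


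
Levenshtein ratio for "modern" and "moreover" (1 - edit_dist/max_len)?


Word 1: "modern" (length 6)
Word 2: "moreover" (length 8)
One optimal edit sequence:
  1. keep 'm'
  2. keep 'o'
  3. substitute 'd' -> 'r'  (+1)
  4. keep 'e'
  5. insert 'o'  (+1)
  6. insert 'v'  (+1)
  7. substitute 'r' -> 'e'  (+1)
  8. substitute 'n' -> 'r'  (+1)
Edit distance = 5
Max length = max(6, 8) = 8
Similarity = 1 - 5/8
= 0.3750


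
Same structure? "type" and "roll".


Pattern of "type": [0, 1, 2, 3]
Pattern of "roll": [0, 1, 2, 2]
Patterns do not match
Same pattern = No


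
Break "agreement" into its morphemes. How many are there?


Word: "agreement"
Morphemes: agree | -ment
Each morpheme carries meaning
= 2 morphemes


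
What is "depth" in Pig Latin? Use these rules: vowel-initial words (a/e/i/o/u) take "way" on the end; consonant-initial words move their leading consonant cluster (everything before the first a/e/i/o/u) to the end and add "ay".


Word: "depth"
Starts with consonant(s) → move to end, add 'ay'
Consonant cluster: "d"
Pig Latin = "epthday"


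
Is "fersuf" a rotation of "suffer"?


Word: "suffer", Candidate: "fersuf"
Method: check if candidate is substring of word+word
"suffersuffer" contains "fersuf"? Yes
Is rotation = Yes


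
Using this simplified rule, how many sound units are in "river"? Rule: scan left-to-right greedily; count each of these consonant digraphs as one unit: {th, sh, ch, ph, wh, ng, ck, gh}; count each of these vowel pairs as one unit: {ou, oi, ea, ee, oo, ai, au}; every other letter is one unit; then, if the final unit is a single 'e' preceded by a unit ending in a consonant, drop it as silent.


Word: "river" (5 letters)
Left-to-right scan:
  [1] 'r' (letter)
  [2] 'i' (letter)
  [3] 'v' (letter)
  [4] 'e' (letter)
  [5] 'r' (letter)
Units from scan: 5
Sound units = 5 units


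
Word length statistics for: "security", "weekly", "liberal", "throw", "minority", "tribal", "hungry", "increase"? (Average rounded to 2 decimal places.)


Lengths: "security"=8, "weekly"=6, "liberal"=7, "throw"=5, "minority"=8, "tribal"=6, "hungry"=6, "increase"=8
Sum = 54, Count = 8
Average = 54/8 = 6.75
= avg=6.75, min=5, max=8


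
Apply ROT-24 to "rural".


Word: "rural"
Shift: 24
Each letter → (letter + shift) mod 26:
  'r' (17) + 24 = 15 → 'p'
  'u' (20) + 24 = 18 → 's'
  'r' (17) + 24 = 15 → 'p'
  'a' (0) + 24 = 24 → 'y'
  'l' (11) + 24 = 9 → 'j'
Result = "pspyj"


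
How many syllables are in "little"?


Word: "little"
Syllable breakdown: lit | tle
Counting: 2 parts
= 2 syllables


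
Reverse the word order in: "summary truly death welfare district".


Original: "summary truly death welfare district"
Words (1..n): summary | truly | death | welfare | district
Reversed (n..1): district | welfare | death | truly | summary
Result = "district welfare death truly summary"


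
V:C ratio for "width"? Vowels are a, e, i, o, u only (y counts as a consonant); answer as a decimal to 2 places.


Word: "width"
Vowels (a,e,i,o,u): 1
Consonants: 4
Ratio = 1/4
= 0.25


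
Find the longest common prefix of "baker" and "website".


Word 1: "baker"
Word 2: "website"
Comparing from start:
  Pos 0: 'b' != 'w' (stop)
LCP = "" (length 0)


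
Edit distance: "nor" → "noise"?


Word 1: "nor" (length 3)
Word 2: "noise" (length 5)
One optimal edit sequence (insert/delete/substitute each cost 1):
  1. keep 'n'
  2. keep 'o'
  3. insert 'i'  (+1)
  4. insert 's'  (+1)
  5. substitute 'r' -> 'e'  (+1)
Total edit operations: 3
Edit distance = 3


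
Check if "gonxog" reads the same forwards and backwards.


Word: "gonxog"
Reversed: "goxnog"
Forward == Backward? gonxog != goxnog
Palindrome = No


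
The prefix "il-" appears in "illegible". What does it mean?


Prefix: il-
Example: illegible = il- + legible
Meaning = not


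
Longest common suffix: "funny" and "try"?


Word 1: "funny"
Word 2: "try"
Comparing from end:
  Pos -1: 'y' == 'y'
  Pos -2: 'n' != 'r' (stop)
LCS = "y" (length 1)


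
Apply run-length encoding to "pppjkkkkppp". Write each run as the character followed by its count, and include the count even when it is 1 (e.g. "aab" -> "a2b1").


String: "pppjkkkkppp"
Scanning for consecutive runs:
  'p' x 3
  'j' x 1
  'k' x 4
  'p' x 3
RLE = "p3j1k4p3"


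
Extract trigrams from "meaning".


Word: "meaning" (length 7)
Number of trigrams = 7 - 3 + 1 = 5
  Position 0: "mea"
  Position 1: "ean"
  Position 2: "ani"
  Position 3: "nin"
  Position 4: "ing"
Trigrams = "mea", "ean", "ani", "nin", "ing"


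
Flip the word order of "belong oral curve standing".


Original: "belong oral curve standing"
Words (1..n): belong | oral | curve | standing
Reversed (n..1): standing | curve | oral | belong
Result = "standing curve oral belong"


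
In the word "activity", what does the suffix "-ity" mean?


Suffix: -ity
Example: activity (active + -ity, with a spelling change)
Meaning = quality of


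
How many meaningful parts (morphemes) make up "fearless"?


Word: "fearless"
Morphemes: fear / -less
Each morpheme carries meaning
= 2 morphemes


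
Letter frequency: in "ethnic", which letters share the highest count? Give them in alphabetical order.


Word: "ethnic"
Letter counts:
  'c': 1
  'e': 1
  'h': 1
  'i': 1
  'n': 1
  't': 1
Maximum count = 1
Most frequent = 'c', 'e', 'h', 'i', 'n', 't' (1 time each)


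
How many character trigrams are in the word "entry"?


Word: "entry" (length 5)
Number of 3-grams = length - 3 + 1 = 5 - 3 + 1
= 3


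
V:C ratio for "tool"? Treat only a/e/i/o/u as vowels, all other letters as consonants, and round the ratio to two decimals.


Word: "tool"
Vowels (a,e,i,o,u): 2
Consonants: 2
Ratio = 2/2
= 1.00


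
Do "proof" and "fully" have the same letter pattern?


Pattern of "proof": [0, 1, 2, 2, 3]
Pattern of "fully": [0, 1, 2, 2, 3]
Patterns match
Same pattern = Yes


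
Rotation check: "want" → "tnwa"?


Word: "want", Candidate: "tnwa"
Method: check if candidate is substring of word+word
"wantwant" contains "tnwa"? No
Is rotation = No


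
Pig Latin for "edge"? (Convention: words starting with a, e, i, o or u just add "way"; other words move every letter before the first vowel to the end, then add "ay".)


Word: "edge"
Starts with vowel → add 'way'
Pig Latin = "edgeway"


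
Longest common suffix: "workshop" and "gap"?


Word 1: "workshop"
Word 2: "gap"
Comparing from end:
  Pos -1: 'p' == 'p'
  Pos -2: 'o' != 'a' (stop)
LCS = "p" (length 1)


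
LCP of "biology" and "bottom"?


Word 1: "biology"
Word 2: "bottom"
Comparing from start:
  Pos 0: 'b' == 'b'
  Pos 1: 'i' != 'o' (stop)
LCP = "b" (length 1)


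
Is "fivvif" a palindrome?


Word: "fivvif"
Reversed: "fivvif"
Forward == Backward? fivvif == fivvif
Palindrome = Yes


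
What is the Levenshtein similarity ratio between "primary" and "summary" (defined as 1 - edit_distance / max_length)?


Word 1: "primary" (length 7)
Word 2: "summary" (length 7)
One optimal edit sequence:
  1. substitute 'p' -> 's'  (+1)
  2. substitute 'r' -> 'u'  (+1)
  3. substitute 'i' -> 'm'  (+1)
  4. keep 'm'
  5. keep 'a'
  6. keep 'r'
  7. keep 'y'
Edit distance = 3
Max length = max(7, 7) = 7
Similarity = 1 - 3/7
= 0.5714


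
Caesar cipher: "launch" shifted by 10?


Word: "launch"
Shift: 10
Each letter → (letter + shift) mod 26:
  'l' (11) + 10 = 21 → 'v'
  'a' (0) + 10 = 10 → 'k'
  'u' (20) + 10 = 4 → 'e'
  'n' (13) + 10 = 23 → 'x'
  'c' (2) + 10 = 12 → 'm'
  'h' (7) + 10 = 17 → 'r'
Result = "vkexmr"


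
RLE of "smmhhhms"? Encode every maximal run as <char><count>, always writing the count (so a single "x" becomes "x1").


String: "smmhhhms"
Scanning for consecutive runs:
  's' x 1
  'm' x 2
  'h' x 3
  'm' x 1
  's' x 1
RLE = "s1m2h3m1s1"


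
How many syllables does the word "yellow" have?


Word: "yellow"
Syllable breakdown: yel-low
Counting: 2 parts
= 2 syllables


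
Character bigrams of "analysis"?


Word: "analysis" (length 8)
Number of bigrams = 8 - 2 + 1 = 7
  Position 0: "an"
  Position 1: "na"
  Position 2: "al"
  Position 3: "ly"
  Position 4: "ys"
  Position 5: "si"
  Position 6: "is"
Bigrams = "an", "na", "al", "ly", "ys", "si", "is"


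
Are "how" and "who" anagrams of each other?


Word 1: "how" → sorted: how
Word 2: "who" → sorted: how
Same letters? how == how
Anagram = Yes


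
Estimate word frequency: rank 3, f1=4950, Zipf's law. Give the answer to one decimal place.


Zipf's law: f(r) = f(1) / r
f(1) = 4950
f(3) = 4950 / 3
= 1650.0 occurrences


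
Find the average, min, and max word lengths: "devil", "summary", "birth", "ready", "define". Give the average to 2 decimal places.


Lengths: "devil"=5, "summary"=7, "birth"=5, "ready"=5, "define"=6
Sum = 28, Count = 5
Average = 28/5 = 5.60
= avg=5.60, min=5, max=7


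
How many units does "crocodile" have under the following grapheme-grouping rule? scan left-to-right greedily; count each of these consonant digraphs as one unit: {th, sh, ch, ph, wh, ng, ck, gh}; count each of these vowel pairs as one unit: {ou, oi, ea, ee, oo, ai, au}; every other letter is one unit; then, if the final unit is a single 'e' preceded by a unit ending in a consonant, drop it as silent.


Word: "crocodile" (9 letters)
Left-to-right scan:
  1. 'c' (letter)
  2. 'r' (letter)
  3. 'o' (letter)
  4. 'c' (letter)
  5. 'o' (letter)
  6. 'd' (letter)
  7. 'i' (letter)
  8. 'l' (letter)
  9. 'e' (letter)
Units from scan: 9
Final unit is 'e' after a consonant -> drop as silent (-1)
Sound units = 8 units


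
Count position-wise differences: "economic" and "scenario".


Comparing character by character (same length = 8):
  Pos 0: 'e' vs 's' !=
  Pos 1: 'c' vs 'c' =
  Pos 2: 'o' vs 'e' !=
  Pos 3: 'n' vs 'n' =
  Pos 4: 'o' vs 'a' !=
  Pos 5: 'm' vs 'r' !=
  Pos 6: 'i' vs 'i' =
  Pos 7: 'c' vs 'o' !=
Hamming distance = 5


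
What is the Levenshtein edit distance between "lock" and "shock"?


Word 1: "lock" (length 4)
Word 2: "shock" (length 5)
One optimal edit sequence (insert/delete/substitute each cost 1):
  1. insert 's'  (+1)
  2. substitute 'l' -> 'h'  (+1)
  3. keep 'o'
  4. keep 'c'
  5. keep 'k'
Total edit operations: 2
Edit distance = 2


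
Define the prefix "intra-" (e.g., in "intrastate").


Prefix: intra-
As in: intrastate -> intra- + state
Meaning = within


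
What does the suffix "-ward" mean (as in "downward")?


Suffix: -ward
As in: downward -> down + -ward
Meaning = in the direction of


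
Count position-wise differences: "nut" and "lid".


Comparing character by character (same length = 3):
  Pos 0: 'n' vs 'l' !=
  Pos 1: 'u' vs 'i' !=
  Pos 2: 't' vs 'd' !=
Hamming distance = 3


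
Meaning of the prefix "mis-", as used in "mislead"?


Prefix: mis-
Example: mislead = mis- + lead
Meaning = wrongly


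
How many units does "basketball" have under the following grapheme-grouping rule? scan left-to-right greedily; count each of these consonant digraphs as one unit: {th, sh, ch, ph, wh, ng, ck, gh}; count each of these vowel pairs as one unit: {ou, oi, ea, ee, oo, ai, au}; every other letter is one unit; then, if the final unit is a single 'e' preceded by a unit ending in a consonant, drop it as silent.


Word: "basketball" (10 letters)
Left-to-right scan:
  (1) 'b' (letter)
  (2) 'a' (letter)
  (3) 's' (letter)
  (4) 'k' (letter)
  (5) 'e' (letter)
  (6) 't' (letter)
  (7) 'b' (letter)
  (8) 'a' (letter)
  (9) 'l' (letter)
  (10) 'l' (letter)
Units from scan: 10
Sound units = 10 units


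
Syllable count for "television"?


Word: "television"
Syllable breakdown: tel | e | vi | sion
Counting: 4 parts
= 4 syllables


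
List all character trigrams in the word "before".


Word: "before" (length 6)
Number of trigrams = 6 - 3 + 1 = 4
  Position 0: "bef"
  Position 1: "efo"
  Position 2: "for"
  Position 3: "ore"
Trigrams = "bef", "efo", "for", "ore"


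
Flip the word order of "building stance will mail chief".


Original: "building stance will mail chief"
Words (1..n): building | stance | will | mail | chief
Reversed (n..1): chief | mail | will | stance | building
Result = "chief mail will stance building"


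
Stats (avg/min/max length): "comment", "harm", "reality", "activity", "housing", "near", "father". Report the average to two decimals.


Lengths: "comment"=7, "harm"=4, "reality"=7, "activity"=8, "housing"=7, "near"=4, "father"=6
Sum = 43, Count = 7
Average = 43/7 = 6.14
= avg=6.14, min=4, max=8


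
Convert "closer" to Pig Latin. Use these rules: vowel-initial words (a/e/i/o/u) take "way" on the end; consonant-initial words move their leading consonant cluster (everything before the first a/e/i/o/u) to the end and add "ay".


Word: "closer"
Starts with consonant(s) → move to end, add 'ay'
Consonant cluster: "cl"
Pig Latin = "oserclay"


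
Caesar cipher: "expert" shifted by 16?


Word: "expert"
Shift: 16
Each letter → (letter + shift) mod 26:
  'e' (4) + 16 = 20 → 'u'
  'x' (23) + 16 = 13 → 'n'
  'p' (15) + 16 = 5 → 'f'
  'e' (4) + 16 = 20 → 'u'
  'r' (17) + 16 = 7 → 'h'
  't' (19) + 16 = 9 → 'j'
Result = "unfuhj"


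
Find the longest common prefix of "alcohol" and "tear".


Word 1: "alcohol"
Word 2: "tear"
Comparing from start:
  Pos 0: 'a' != 't' (stop)
LCP = "" (length 0)


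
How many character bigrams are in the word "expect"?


Word: "expect" (length 6)
Number of 2-grams = length - 2 + 1 = 6 - 2 + 1
= 5


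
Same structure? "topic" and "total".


Pattern of "topic": [0, 1, 2, 3, 4]
Pattern of "total": [0, 1, 0, 2, 3]
Patterns do not match
Same pattern = No


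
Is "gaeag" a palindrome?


Word: "gaeag"
Reversed: "gaeag"
Forward == Backward? gaeag == gaeag
Palindrome = Yes


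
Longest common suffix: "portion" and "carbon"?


Word 1: "portion"
Word 2: "carbon"
Comparing from end:
  Pos -1: 'n' == 'n'
  Pos -2: 'o' == 'o'
  Pos -3: 'i' != 'b' (stop)
LCS = "on" (length 2)


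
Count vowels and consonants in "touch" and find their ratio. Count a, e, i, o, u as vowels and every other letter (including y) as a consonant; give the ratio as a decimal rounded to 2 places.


Word: "touch"
Vowels (a,e,i,o,u): 2
Consonants: 3
Ratio = 2/3
= 0.67


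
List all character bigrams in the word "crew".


Word: "crew" (length 4)
Number of bigrams = 4 - 2 + 1 = 3
  Position 0: "cr"
  Position 1: "re"
  Position 2: "ew"
Bigrams = "cr", "re", "ew"


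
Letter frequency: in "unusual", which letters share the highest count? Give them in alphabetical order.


Word: "unusual"
Letter counts:
  'a': 1
  'l': 1
  'n': 1
  's': 1
  'u': 3
Maximum count = 3
Most frequent = 'u' (3 times each)


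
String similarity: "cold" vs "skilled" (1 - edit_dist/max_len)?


Word 1: "cold" (length 4)
Word 2: "skilled" (length 7)
One optimal edit sequence:
  1. insert 's'  (+1)
  2. insert 'k'  (+1)
  3. substitute 'c' -> 'i'  (+1)
  4. substitute 'o' -> 'l'  (+1)
  5. keep 'l'
  6. insert 'e'  (+1)
  7. keep 'd'
Edit distance = 5
Max length = max(4, 7) = 7
Similarity = 1 - 5/7
= 0.2857


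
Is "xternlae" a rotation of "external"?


Word: "external", Candidate: "xternlae"
Method: check if candidate is substring of word+word
"externalexternal" contains "xternlae"? No
Is rotation = No


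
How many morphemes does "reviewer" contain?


Word: "reviewer"
Morphemes: re- / view / -er
Each morpheme carries meaning
= 3 morphemes


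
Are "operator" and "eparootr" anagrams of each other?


Word 1: "operator" → sorted: aeooprrt
Word 2: "eparootr" → sorted: aeooprrt
Same letters? aeooprrt == aeooprrt
Anagram = Yes


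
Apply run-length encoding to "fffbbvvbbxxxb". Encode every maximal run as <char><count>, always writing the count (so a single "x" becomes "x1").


String: "fffbbvvbbxxxb"
Scanning for consecutive runs:
  'f' x 3
  'b' x 2
  'v' x 2
  'b' x 2
  'x' x 3
  'b' x 1
RLE = "f3b2v2b2x3b1"


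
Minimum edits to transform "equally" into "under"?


Word 1: "equally" (length 7)
Word 2: "under" (length 5)
One optimal edit sequence (insert/delete/substitute each cost 1):
  1. delete 'e'  (+1)
  2. delete 'q'  (+1)
  3. keep 'u'
  4. substitute 'a' -> 'n'  (+1)
  5. substitute 'l' -> 'd'  (+1)
  6. substitute 'l' -> 'e'  (+1)
  7. substitute 'y' -> 'r'  (+1)
Total edit operations: 6
Edit distance = 6


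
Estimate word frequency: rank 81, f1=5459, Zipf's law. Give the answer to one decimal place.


Zipf's law: f(r) = f(1) / r
f(1) = 5459
f(81) = 5459 / 81
= 67.4 occurrences


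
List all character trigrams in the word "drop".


Word: "drop" (length 4)
Number of trigrams = 4 - 3 + 1 = 2
  Position 0: "dro"
  Position 1: "rop"
Trigrams = "dro", "rop"


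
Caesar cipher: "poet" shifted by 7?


Word: "poet"
Shift: 7
Each letter → (letter + shift) mod 26:
  'p' (15) + 7 = 22 → 'w'
  'o' (14) + 7 = 21 → 'v'
  'e' (4) + 7 = 11 → 'l'
  't' (19) + 7 = 0 → 'a'
Result = "wvla"


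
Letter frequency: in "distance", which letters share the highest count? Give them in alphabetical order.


Word: "distance"
Letter counts:
  'a': 1
  'c': 1
  'd': 1
  'e': 1
  'i': 1
  'n': 1
  's': 1
  't': 1
Maximum count = 1
Most frequent = 'a', 'c', 'd', 'e', 'i', 'n', 's', 't' (1 time each)


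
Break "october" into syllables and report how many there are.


Word: "october"
Syllable breakdown: oc | to | ber
Counting: 3 parts
= 3 syllables


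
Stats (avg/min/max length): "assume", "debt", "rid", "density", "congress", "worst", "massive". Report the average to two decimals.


Lengths: "assume"=6, "debt"=4, "rid"=3, "density"=7, "congress"=8, "worst"=5, "massive"=7
Sum = 40, Count = 7
Average = 40/7 = 5.71
= avg=5.71, min=3, max=8


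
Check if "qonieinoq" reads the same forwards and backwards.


Word: "qonieinoq"
Reversed: "qonieinoq"
Forward == Backward? qonieinoq == qonieinoq
Palindrome = Yes


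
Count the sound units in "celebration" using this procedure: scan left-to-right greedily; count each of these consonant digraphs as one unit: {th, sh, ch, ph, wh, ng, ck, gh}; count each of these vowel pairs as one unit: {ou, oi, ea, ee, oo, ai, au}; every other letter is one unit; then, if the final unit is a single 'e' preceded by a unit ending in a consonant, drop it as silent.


Word: "celebration" (11 letters)
Left-to-right scan:
  1. 'c' (letter)
  2. 'e' (letter)
  3. 'l' (letter)
  4. 'e' (letter)
  5. 'b' (letter)
  6. 'r' (letter)
  7. 'a' (letter)
  8. 't' (letter)
  9. 'i' (letter)
  10. 'o' (letter)
  11. 'n' (letter)
Units from scan: 11
Sound units = 11 units


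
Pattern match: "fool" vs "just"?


Pattern of "fool": [0, 1, 1, 2]
Pattern of "just": [0, 1, 2, 3]
Patterns do not match
Same pattern = No


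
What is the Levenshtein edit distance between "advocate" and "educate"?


Word 1: "advocate" (length 8)
Word 2: "educate" (length 7)
One optimal edit sequence (insert/delete/substitute each cost 1):
  1. substitute 'a' -> 'e'  (+1)
  2. keep 'd'
  3. delete 'v'  (+1)
  4. substitute 'o' -> 'u'  (+1)
  5. keep 'c'
  6. keep 'a'
  7. keep 't'
  8. keep 'e'
Total edit operations: 3
Edit distance = 3


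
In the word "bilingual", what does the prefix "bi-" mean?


Prefix: bi-
Example: bilingual (bi- + lingual)
Meaning = two


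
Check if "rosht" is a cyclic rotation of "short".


Word: "short", Candidate: "rosht"
Method: check if candidate is substring of word+word
"shortshort" contains "rosht"? No
Is rotation = No


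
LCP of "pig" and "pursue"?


Word 1: "pig"
Word 2: "pursue"
Comparing from start:
  Pos 0: 'p' == 'p'
  Pos 1: 'i' != 'u' (stop)
LCP = "p" (length 1)


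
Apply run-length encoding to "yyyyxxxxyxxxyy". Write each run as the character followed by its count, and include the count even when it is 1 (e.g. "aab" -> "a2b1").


String: "yyyyxxxxyxxxyy"
Scanning for consecutive runs:
  'y' x 4
  'x' x 4
  'y' x 1
  'x' x 3
  'y' x 2
RLE = "y4x4y1x3y2"


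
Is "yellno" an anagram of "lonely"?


Word 1: "lonely" → sorted: ellnoy
Word 2: "yellno" → sorted: ellnoy
Same letters? ellnoy == ellnoy
Anagram = Yes


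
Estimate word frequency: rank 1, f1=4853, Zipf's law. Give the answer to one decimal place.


Zipf's law: f(r) = f(1) / r
f(1) = 4853
f(1) = 4853 / 1
= 4853.0 occurrences


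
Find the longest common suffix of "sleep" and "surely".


Word 1: "sleep"
Word 2: "surely"
Comparing from end:
  Pos -1: 'p' != 'y' (stop)
LCS = "" (length 0)


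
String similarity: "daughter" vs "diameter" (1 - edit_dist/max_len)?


Word 1: "daughter" (length 8)
Word 2: "diameter" (length 8)
One optimal edit sequence:
  1. keep 'd'
  2. substitute 'a' -> 'i'  (+1)
  3. substitute 'u' -> 'a'  (+1)
  4. substitute 'g' -> 'm'  (+1)
  5. substitute 'h' -> 'e'  (+1)
  6. keep 't'
  7. keep 'e'
  8. keep 'r'
Edit distance = 4
Max length = max(8, 8) = 8
Similarity = 1 - 4/8
= 0.5000


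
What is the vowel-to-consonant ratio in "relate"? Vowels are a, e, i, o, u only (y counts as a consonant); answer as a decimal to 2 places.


Word: "relate"
Vowels (a,e,i,o,u): 3
Consonants: 3
Ratio = 3/3
= 1.00


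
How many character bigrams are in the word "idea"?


Word: "idea" (length 4)
Number of 2-grams = length - 2 + 1 = 4 - 2 + 1
= 3


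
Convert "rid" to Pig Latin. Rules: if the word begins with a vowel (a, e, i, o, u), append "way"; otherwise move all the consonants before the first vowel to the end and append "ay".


Word: "rid"
Starts with consonant(s) → move to end, add 'ay'
Consonant cluster: "r"
Pig Latin = "idray"


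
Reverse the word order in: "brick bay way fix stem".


Original: "brick bay way fix stem"
Words (1..n): brick | bay | way | fix | stem
Reversed (n..1): stem | fix | way | bay | brick
Result = "stem fix way bay brick"


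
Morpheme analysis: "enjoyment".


Word: "enjoyment"
Morphemes: en- | joy | -ment
Each morpheme carries meaning
= 3 morphemes


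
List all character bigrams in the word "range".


Word: "range" (length 5)
Number of bigrams = 5 - 2 + 1 = 4
  Position 0: "ra"
  Position 1: "an"
  Position 2: "ng"
  Position 3: "ge"
Bigrams = "ra", "an", "ng", "ge"


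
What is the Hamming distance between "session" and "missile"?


Comparing character by character (same length = 7):
  Pos 0: 's' vs 'm' !=
  Pos 1: 'e' vs 'i' !=
  Pos 2: 's' vs 's' =
  Pos 3: 's' vs 's' =
  Pos 4: 'i' vs 'i' =
  Pos 5: 'o' vs 'l' !=
  Pos 6: 'n' vs 'e' !=
Hamming distance = 4


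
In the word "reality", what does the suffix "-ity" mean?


Suffix: -ity
As in: reality -> real + -ity
Meaning = quality of


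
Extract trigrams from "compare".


Word: "compare" (length 7)
Number of trigrams = 7 - 3 + 1 = 5
  Position 0: "com"
  Position 1: "omp"
  Position 2: "mpa"
  Position 3: "par"
  Position 4: "are"
Trigrams = "com", "omp", "mpa", "par", "are"


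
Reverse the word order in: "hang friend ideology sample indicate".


Original: "hang friend ideology sample indicate"
Words (1..n): hang | friend | ideology | sample | indicate
Reversed (n..1): indicate | sample | ideology | friend | hang
Result = "indicate sample ideology friend hang"


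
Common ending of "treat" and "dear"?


Word 1: "treat"
Word 2: "dear"
Comparing from end:
  Pos -1: 't' != 'r' (stop)
LCS = "" (length 0)


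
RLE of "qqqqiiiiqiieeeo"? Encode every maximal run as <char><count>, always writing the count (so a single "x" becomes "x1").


String: "qqqqiiiiqiieeeo"
Scanning for consecutive runs:
  'q' x 4
  'i' x 4
  'q' x 1
  'i' x 2
  'e' x 3
  'o' x 1
RLE = "q4i4q1i2e3o1"


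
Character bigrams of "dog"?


Word: "dog" (length 3)
Number of bigrams = 3 - 2 + 1 = 2
  Position 0: "do"
  Position 1: "og"
Bigrams = "do", "og"


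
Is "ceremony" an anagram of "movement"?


Word 1: "movement" → sorted: eemmnotv
Word 2: "ceremony" → sorted: ceemnory
Same letters? eemmnotv != ceemnory
Anagram = No


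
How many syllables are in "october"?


Word: "october"
Syllable breakdown: oc / to / ber
Counting: 3 parts
= 3 syllables


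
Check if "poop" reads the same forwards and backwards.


Word: "poop"
Reversed: "poop"
Forward == Backward? poop == poop
Palindrome = Yes


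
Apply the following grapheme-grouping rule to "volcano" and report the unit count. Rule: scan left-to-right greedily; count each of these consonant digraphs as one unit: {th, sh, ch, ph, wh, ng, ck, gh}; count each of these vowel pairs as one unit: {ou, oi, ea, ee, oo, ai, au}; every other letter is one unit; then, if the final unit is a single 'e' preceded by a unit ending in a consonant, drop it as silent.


Word: "volcano" (7 letters)
Left-to-right scan:
  (1) 'v' (letter)
  (2) 'o' (letter)
  (3) 'l' (letter)
  (4) 'c' (letter)
  (5) 'a' (letter)
  (6) 'n' (letter)
  (7) 'o' (letter)
Units from scan: 7
Sound units = 7 units


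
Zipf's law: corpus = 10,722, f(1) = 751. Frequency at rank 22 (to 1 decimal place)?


Zipf's law: f(r) = f(1) / r
f(1) = 751
f(22) = 751 / 22
= 34.1 occurrences


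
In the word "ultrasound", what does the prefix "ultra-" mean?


Prefix: ultra-
As in: ultrasound -> ultra- + sound
Meaning = beyond


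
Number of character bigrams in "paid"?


Word: "paid" (length 4)
Number of 2-grams = length - 2 + 1 = 4 - 2 + 1
= 3


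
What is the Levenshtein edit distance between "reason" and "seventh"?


Word 1: "reason" (length 6)
Word 2: "seventh" (length 7)
One optimal edit sequence (insert/delete/substitute each cost 1):
  1. substitute 'r' -> 's'  (+1)
  2. keep 'e'
  3. insert 'v'  (+1)
  4. substitute 'a' -> 'e'  (+1)
  5. substitute 's' -> 'n'  (+1)
  6. substitute 'o' -> 't'  (+1)
  7. substitute 'n' -> 'h'  (+1)
Total edit operations: 6
Edit distance = 6


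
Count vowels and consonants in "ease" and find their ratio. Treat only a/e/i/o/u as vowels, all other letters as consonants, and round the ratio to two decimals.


Word: "ease"
Vowels (a,e,i,o,u): 3
Consonants: 1
Ratio = 3/1
= 3.00


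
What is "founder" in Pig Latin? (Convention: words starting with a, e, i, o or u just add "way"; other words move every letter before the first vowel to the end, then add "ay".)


Word: "founder"
Starts with consonant(s) → move to end, add 'ay'
Consonant cluster: "f"
Pig Latin = "ounderfay"


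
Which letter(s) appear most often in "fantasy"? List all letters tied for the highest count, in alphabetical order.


Word: "fantasy"
Letter counts:
  'a': 2
  'f': 1
  'n': 1
  's': 1
  't': 1
  'y': 1
Maximum count = 2
Most frequent = 'a' (2 times each)


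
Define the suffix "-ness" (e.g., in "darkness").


Suffix: -ness
As in: darkness -> dark + -ness
Meaning = state of being


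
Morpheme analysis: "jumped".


Word: "jumped"
Morphemes: jump + -ed
Each morpheme carries meaning
= 2 morphemes


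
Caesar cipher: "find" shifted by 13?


Word: "find"
Shift: 13
Each letter → (letter + shift) mod 26:
  'f' (5) + 13 = 18 → 's'
  'i' (8) + 13 = 21 → 'v'
  'n' (13) + 13 = 0 → 'a'
  'd' (3) + 13 = 16 → 'q'
Result = "svaq"


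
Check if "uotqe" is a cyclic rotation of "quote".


Word: "quote", Candidate: "uotqe"
Method: check if candidate is substring of word+word
"quotequote" contains "uotqe"? No
Is rotation = No


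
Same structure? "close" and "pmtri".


Pattern of "close": [0, 1, 2, 3, 4]
Pattern of "pmtri": [0, 1, 2, 3, 4]
Patterns match
Same pattern = Yes


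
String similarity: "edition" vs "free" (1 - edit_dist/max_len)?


Word 1: "edition" (length 7)
Word 2: "free" (length 4)
One optimal edit sequence:
  1. delete 'e'  (+1)
  2. delete 'd'  (+1)
  3. delete 'i'  (+1)
  4. substitute 't' -> 'f'  (+1)
  5. substitute 'i' -> 'r'  (+1)
  6. substitute 'o' -> 'e'  (+1)
  7. substitute 'n' -> 'e'  (+1)
Edit distance = 7
Max length = max(7, 4) = 7
Similarity = 1 - 7/7
= 0.0000


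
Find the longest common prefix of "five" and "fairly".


Word 1: "five"
Word 2: "fairly"
Comparing from start:
  Pos 0: 'f' == 'f'
  Pos 1: 'i' != 'a' (stop)
LCP = "f" (length 1)


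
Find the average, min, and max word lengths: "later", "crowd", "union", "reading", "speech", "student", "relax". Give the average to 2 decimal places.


Lengths: "later"=5, "crowd"=5, "union"=5, "reading"=7, "speech"=6, "student"=7, "relax"=5
Sum = 40, Count = 7
Average = 40/7 = 5.71
= avg=5.71, min=5, max=7


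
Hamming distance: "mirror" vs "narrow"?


Comparing character by character (same length = 6):
  Pos 0: 'm' vs 'n' !=
  Pos 1: 'i' vs 'a' !=
  Pos 2: 'r' vs 'r' =
  Pos 3: 'r' vs 'r' =
  Pos 4: 'o' vs 'o' =
  Pos 5: 'r' vs 'w' !=
Hamming distance = 3


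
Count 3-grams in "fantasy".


Word: "fantasy" (length 7)
Number of 3-grams = length - 3 + 1 = 7 - 3 + 1
= 5


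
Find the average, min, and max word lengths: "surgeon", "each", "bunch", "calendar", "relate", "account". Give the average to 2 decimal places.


Lengths: "surgeon"=7, "each"=4, "bunch"=5, "calendar"=8, "relate"=6, "account"=7
Sum = 37, Count = 6
Average = 37/6 = 6.17
= avg=6.17, min=4, max=8


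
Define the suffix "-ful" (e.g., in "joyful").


Suffix: -ful
Example: joyful (joy + -ful)
Meaning = full of


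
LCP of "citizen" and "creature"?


Word 1: "citizen"
Word 2: "creature"
Comparing from start:
  Pos 0: 'c' == 'c'
  Pos 1: 'i' != 'r' (stop)
LCP = "c" (length 1)


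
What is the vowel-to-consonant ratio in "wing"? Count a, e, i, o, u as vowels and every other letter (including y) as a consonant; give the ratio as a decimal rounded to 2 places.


Word: "wing"
Vowels (a,e,i,o,u): 1
Consonants: 3
Ratio = 1/3
= 0.33


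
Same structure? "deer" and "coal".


Pattern of "deer": [0, 1, 1, 2]
Pattern of "coal": [0, 1, 2, 3]
Patterns do not match
Same pattern = No


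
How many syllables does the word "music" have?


Word: "music"
Syllable breakdown: mu / sic
Counting: 2 parts
= 2 syllables


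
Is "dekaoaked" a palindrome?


Word: "dekaoaked"
Reversed: "dekaoaked"
Forward == Backward? dekaoaked == dekaoaked
Palindrome = Yes


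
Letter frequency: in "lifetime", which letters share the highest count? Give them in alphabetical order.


Word: "lifetime"
Letter counts:
  'e': 2
  'f': 1
  'i': 2
  'l': 1
  'm': 1
  't': 1
Maximum count = 2
Most frequent = 'e', 'i' (2 times each)


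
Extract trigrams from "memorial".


Word: "memorial" (length 8)
Number of trigrams = 8 - 3 + 1 = 6
  Position 0: "mem"
  Position 1: "emo"
  Position 2: "mor"
  Position 3: "ori"
  Position 4: "ria"
  Position 5: "ial"
Trigrams = "mem", "emo", "mor", "ori", "ria", "ial"


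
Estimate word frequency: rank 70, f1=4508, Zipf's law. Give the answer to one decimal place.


Zipf's law: f(r) = f(1) / r
f(1) = 4508
f(70) = 4508 / 70
= 64.4 occurrences


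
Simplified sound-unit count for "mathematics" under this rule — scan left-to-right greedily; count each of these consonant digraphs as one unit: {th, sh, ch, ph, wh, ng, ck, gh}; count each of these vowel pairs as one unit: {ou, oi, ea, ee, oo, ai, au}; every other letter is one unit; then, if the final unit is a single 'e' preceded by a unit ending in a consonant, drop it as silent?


Word: "mathematics" (11 letters)
Left-to-right scan:
  1. 'm' (letter)
  2. 'a' (letter)
  3. 'th' (digraph)
  4. 'e' (letter)
  5. 'm' (letter)
  6. 'a' (letter)
  7. 't' (letter)
  8. 'i' (letter)
  9. 'c' (letter)
  10. 's' (letter)
Units from scan: 10
Sound units = 10 units


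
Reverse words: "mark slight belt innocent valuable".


Original: "mark slight belt innocent valuable"
Words (1..n): mark | slight | belt | innocent | valuable
Reversed (n..1): valuable | innocent | belt | slight | mark
Result = "valuable innocent belt slight mark"


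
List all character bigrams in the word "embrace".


Word: "embrace" (length 7)
Number of bigrams = 7 - 2 + 1 = 6
  Position 0: "em"
  Position 1: "mb"
  Position 2: "br"
  Position 3: "ra"
  Position 4: "ac"
  Position 5: "ce"
Bigrams = "em", "mb", "br", "ra", "ac", "ce"


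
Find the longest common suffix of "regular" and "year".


Word 1: "regular"
Word 2: "year"
Comparing from end:
  Pos -1: 'r' == 'r'
  Pos -2: 'a' == 'a'
  Pos -3: 'l' != 'e' (stop)
LCS = "ar" (length 2)


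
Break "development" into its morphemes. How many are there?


Word: "development"
Morphemes: develop / -ment
Each morpheme carries meaning
= 2 morphemes


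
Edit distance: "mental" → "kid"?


Word 1: "mental" (length 6)
Word 2: "kid" (length 3)
One optimal edit sequence (insert/delete/substitute each cost 1):
  1. delete 'm'  (+1)
  2. delete 'e'  (+1)
  3. delete 'n'  (+1)
  4. substitute 't' -> 'k'  (+1)
  5. substitute 'a' -> 'i'  (+1)
  6. substitute 'l' -> 'd'  (+1)
Total edit operations: 6
Edit distance = 6


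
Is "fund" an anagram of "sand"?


Word 1: "sand" → sorted: adns
Word 2: "fund" → sorted: dfnu
Same letters? adns != dfnu
Anagram = No


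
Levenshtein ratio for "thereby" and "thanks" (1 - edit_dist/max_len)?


Word 1: "thereby" (length 7)
Word 2: "thanks" (length 6)
One optimal edit sequence:
  1. keep 't'
  2. keep 'h'
  3. delete 'e'  (+1)
  4. substitute 'r' -> 'a'  (+1)
  5. substitute 'e' -> 'n'  (+1)
  6. substitute 'b' -> 'k'  (+1)
  7. substitute 'y' -> 's'  (+1)
Edit distance = 5
Max length = max(7, 6) = 7
Similarity = 1 - 5/7
= 0.2857


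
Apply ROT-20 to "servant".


Word: "servant"
Shift: 20
Each letter → (letter + shift) mod 26:
  's' (18) + 20 = 12 → 'm'
  'e' (4) + 20 = 24 → 'y'
  'r' (17) + 20 = 11 → 'l'
  'v' (21) + 20 = 15 → 'p'
  'a' (0) + 20 = 20 → 'u'
  'n' (13) + 20 = 7 → 'h'
  't' (19) + 20 = 13 → 'n'
Result = "mylpuhn"


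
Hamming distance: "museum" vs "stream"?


Comparing character by character (same length = 6):
  Pos 0: 'm' vs 's' !=
  Pos 1: 'u' vs 't' !=
  Pos 2: 's' vs 'r' !=
  Pos 3: 'e' vs 'e' =
  Pos 4: 'u' vs 'a' !=
  Pos 5: 'm' vs 'm' =
Hamming distance = 4


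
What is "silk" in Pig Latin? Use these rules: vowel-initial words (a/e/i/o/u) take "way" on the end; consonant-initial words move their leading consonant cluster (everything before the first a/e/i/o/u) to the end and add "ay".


Word: "silk"
Starts with consonant(s) → move to end, add 'ay'
Consonant cluster: "s"
Pig Latin = "ilksay"


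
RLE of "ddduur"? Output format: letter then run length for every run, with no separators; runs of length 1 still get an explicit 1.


String: "ddduur"
Scanning for consecutive runs:
  'd' x 3
  'u' x 2
  'r' x 1
RLE = "d3u2r1"


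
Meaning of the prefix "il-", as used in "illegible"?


Prefix: il-
Example: illegible = il- + legible
Meaning = not


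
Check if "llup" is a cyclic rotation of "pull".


Word: "pull", Candidate: "llup"
Method: check if candidate is substring of word+word
"pullpull" contains "llup"? No
Is rotation = No


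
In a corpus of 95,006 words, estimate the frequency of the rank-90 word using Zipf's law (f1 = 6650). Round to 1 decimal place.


Zipf's law: f(r) = f(1) / r
f(1) = 6650
f(90) = 6650 / 90
= 73.9 occurrences


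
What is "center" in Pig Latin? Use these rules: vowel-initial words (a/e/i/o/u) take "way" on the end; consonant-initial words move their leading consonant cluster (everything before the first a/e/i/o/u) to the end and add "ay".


Word: "center"
Starts with consonant(s) → move to end, add 'ay'
Consonant cluster: "c"
Pig Latin = "entercay"


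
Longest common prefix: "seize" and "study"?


Word 1: "seize"
Word 2: "study"
Comparing from start:
  Pos 0: 's' == 's'
  Pos 1: 'e' != 't' (stop)
LCP = "s" (length 1)
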